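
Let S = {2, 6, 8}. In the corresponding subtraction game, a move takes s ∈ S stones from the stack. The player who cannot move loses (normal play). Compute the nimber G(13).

n :  0  1  2  3  4  5  6  7  8  9 10 11 12 13
G :  0  0  1  1  0  0  1  1  2  2  3  3  2  2

2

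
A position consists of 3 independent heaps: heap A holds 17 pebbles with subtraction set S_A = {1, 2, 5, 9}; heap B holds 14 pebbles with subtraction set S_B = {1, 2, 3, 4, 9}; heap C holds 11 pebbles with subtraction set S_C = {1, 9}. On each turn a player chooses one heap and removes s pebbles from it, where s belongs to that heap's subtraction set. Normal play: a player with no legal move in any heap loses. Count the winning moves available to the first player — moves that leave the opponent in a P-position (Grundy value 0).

2

Heap A, S = {1, 2, 5, 9}:
G(0) = 0
G(1) = mex{0} = 1
G(2) = mex{1,0} = 2
G(3) = mex{2,1} = 0
G(4) = mex{0,2} = 1
G(5) = mex{1,0,0} = 2
G(6) = mex{2,1,1} = 0
G(7) = mex{0,2,2} = 1
G(8) = mex{1,0,0} = 2
G(9) = mex{2,1,1,0} = 3
G(10) = mex{3,2,2,1} = 0
G(11) = mex{0,3,0,2} = 1
G(12) = mex{1,0,1,0} = 2
G(13) = mex{2,1,2,1} = 0
G(14) = mex{0,2,3,2} = 1
G(15) = mex{1,0,0,0} = 2
G(16) = mex{2,1,1,1} = 0
G(17) = mex{0,2,2,2} = 1
G_A(17) = 1.
Heap B, S = {1, 2, 3, 4, 9}:
G(0) = 0
G(1) = mex{0} = 1
G(2) = mex{1,0} = 2
G(3) = mex{2,1,0} = 3
G(4) = mex{3,2,1,0} = 4
G(5) = mex{4,3,2,1} = 0
G(6) = mex{0,4,3,2} = 1
G(7) = mex{1,0,4,3} = 2
G(8) = mex{2,1,0,4} = 3
G(9) = mex{3,2,1,0,0} = 4
G(10) = mex{4,3,2,1,1} = 0
G(11) = mex{0,4,3,2,2} = 1
G(12) = mex{1,0,4,3,3} = 2
G(13) = mex{2,1,0,4,4} = 3
G(14) = mex{3,2,1,0,0} = 4
G_B(14) = 4.
Heap C, S = {1, 9}:
n :  0  1  2  3  4  5  6  7  8  9 10 11
G :  0  1  0  1  0  1  0  1  0  1  0  1
G_C(11) = 1.
Combined Grundy value = 1 ⊕ 4 ⊕ 1 = 4.
A winning move leaves total XOR = 0, i.e. changes one component's Grundy value g to g ⊕ X where X is the current total.
Heap A: need g' = 1⊕4 = 5. Options: 17−1→G=0, 17−2→G=2, 17−5→G=2, 17−9→G=2. Hits: 0.
Heap B: need g' = 4⊕4 = 0. Options: 14−1→G=3, 14−2→G=2, 14−3→G=1, 14−4→G=0, 14−9→G=0. Hits: 2.
Heap C: need g' = 1⊕4 = 5. Options: 11−1→G=0, 11−9→G=0. Hits: 0.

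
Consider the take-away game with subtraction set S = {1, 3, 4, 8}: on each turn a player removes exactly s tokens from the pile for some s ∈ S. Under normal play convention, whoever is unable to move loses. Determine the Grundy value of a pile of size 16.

0

n :  0  1  2  3  4  5  6  7  8  9 10 11 12 13 14 15 16
G :  0  1  0  1  2  3  2  0  1  0  1  2  3  2  0  1  0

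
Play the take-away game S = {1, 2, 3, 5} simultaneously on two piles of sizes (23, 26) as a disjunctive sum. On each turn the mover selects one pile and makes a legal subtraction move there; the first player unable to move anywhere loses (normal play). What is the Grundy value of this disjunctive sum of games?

All piles use S = {1, 2, 3, 5}:
G(0) = 0
G(1) = mex{0} = 1
G(2) = mex{1,0} = 2
G(3) = mex{2,1,0} = 3
G(4) = mex{3,2,1} = 0
G(5) = mex{0,3,2,0} = 1
G(6) = mex{1,0,3,1} = 2
G(7) = mex{2,1,0,2} = 3
G(8) = mex{3,2,1,3} = 0
G(9) = mex{0,3,2,0} = 1
G(10) = mex{1,0,3,1} = 2
G(11) = mex{2,1,0,2} = 3
G(12) = mex{3,2,1,3} = 0
G(13) = mex{0,3,2,0} = 1
G(14) = mex{1,0,3,1} = 2
G(15) = mex{2,1,0,2} = 3
G(16) = mex{3,2,1,3} = 0
G(17) = mex{0,3,2,0} = 1
G(18) = mex{1,0,3,1} = 2
G(19) = mex{2,1,0,2} = 3
G(20) = mex{3,2,1,3} = 0
G(21) = mex{0,3,2,0} = 1
G(22) = mex{1,0,3,1} = 2
G(23) = mex{2,1,0,2} = 3
G(24) = mex{3,2,1,3} = 0
G(25) = mex{0,3,2,0} = 1
G(26) = mex{1,0,3,1} = 2
Pile A: G(23) = 3.
Pile B: G(26) = 2.
Combined Grundy value = 3 ⊕ 2 = 1.

1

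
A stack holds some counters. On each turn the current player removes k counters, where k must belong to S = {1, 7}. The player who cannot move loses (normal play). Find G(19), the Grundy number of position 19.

n :  0  1  2  3  4  5  6  7  8  9 10 11 12 13 14 15 16 17 18 19
G :  0  1  0  1  0  1  0  1  0  1  0  1  0  1  0  1  0  1  0  1

1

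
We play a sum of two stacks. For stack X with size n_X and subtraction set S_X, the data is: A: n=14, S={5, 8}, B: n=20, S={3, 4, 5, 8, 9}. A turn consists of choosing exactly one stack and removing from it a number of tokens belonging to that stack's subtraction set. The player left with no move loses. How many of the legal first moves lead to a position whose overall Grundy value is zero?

Stack A, S = {5, 8}:
n :  0  1  2  3  4  5  6  7  8  9 10 11 12 13 14
G :  0  0  0  0  0  1  1  1  1  1  2  2  2  0  0
G_A(14) = 0.
Stack B, S = {3, 4, 5, 8, 9}:
n :  0  1  2  3  4  5  6  7  8  9 10 11 12 13 14 15 16 17 18 19 20
G :  0  0  0  1  1  1  2  2  2  3  3  3  0  0  0  1  1  1  2  2  2
G_B(20) = 2.
Combined Grundy value = 0 ⊕ 2 = 2.
A winning move leaves total XOR = 0, i.e. changes one component's Grundy value g to g ⊕ X where X is the current total.
Stack A: need g' = 0⊕2 = 2. Options: 14−5→G=1, 14−8→G=1. Hits: 0.
Stack B: need g' = 2⊕2 = 0. Options: 20−3→G=1, 20−4→G=1, 20−5→G=1, 20−8→G=0, 20−9→G=3. Hits: 1.

1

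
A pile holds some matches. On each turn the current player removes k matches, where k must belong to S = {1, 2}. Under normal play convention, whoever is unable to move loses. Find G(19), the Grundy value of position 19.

1

G(0) = 0
G(1) = mex{0} = 1
G(2) = mex{1,0} = 2
G(3) = mex{2,1} = 0
G(4) = mex{0,2} = 1
G(5) = mex{1,0} = 2
G(6) = mex{2,1} = 0
G(7) = mex{0,2} = 1
G(8) = mex{1,0} = 2
G(9) = mex{2,1} = 0
G(10) = mex{0,2} = 1
G(11) = mex{1,0} = 2
G(12) = mex{2,1} = 0
G(13) = mex{0,2} = 1
G(14) = mex{1,0} = 2
G(15) = mex{2,1} = 0
G(16) = mex{0,2} = 1
G(17) = mex{1,0} = 2
G(18) = mex{2,1} = 0
G(19) = mex{0,2} = 1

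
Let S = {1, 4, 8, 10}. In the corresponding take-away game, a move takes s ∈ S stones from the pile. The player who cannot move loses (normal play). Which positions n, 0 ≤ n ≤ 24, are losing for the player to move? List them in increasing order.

0, 2, 5, 7, 14, 16, 19, 21

G(0) = 0
G(1) = mex{0} = 1
G(2) = mex{1} = 0
G(3) = mex{0} = 1
G(4) = mex{1,0} = 2
G(5) = mex{2,1} = 0
G(6) = mex{0,0} = 1
G(7) = mex{1,1} = 0
G(8) = mex{0,2,0} = 1
G(9) = mex{1,0,1} = 2
G(10) = mex{2,1,0,0} = 3
G(11) = mex{3,0,1,1} = 2
G(12) = mex{2,1,2,0} = 3
G(13) = mex{3,2,0,1} = 4
G(14) = mex{4,3,1,2} = 0
G(15) = mex{0,2,0,0} = 1
G(16) = mex{1,3,1,1} = 0
G(17) = mex{0,4,2,0} = 1
G(18) = mex{1,0,3,1} = 2
G(19) = mex{2,1,2,2} = 0
G(20) = mex{0,0,3,3} = 1
G(21) = mex{1,1,4,2} = 0
G(22) = mex{0,2,0,3} = 1
G(23) = mex{1,0,1,4} = 2
G(24) = mex{2,1,0,0} = 3
P-positions are exactly the n with G(n) = 0.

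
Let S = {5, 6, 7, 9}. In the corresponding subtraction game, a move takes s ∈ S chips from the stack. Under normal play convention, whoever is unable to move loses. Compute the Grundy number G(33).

1

n :  0  1  2  3  4  5  6  7  8  9 10 11 12 13 14 15 16 17 18 19 20 21 22 23 24 25 26 27 28 29 30 31 32 33
G :  0  0  0  0  0  1  1  1  1  1  2  2  2  2  0  0  0  0  0  1  1  1  1  1  2  2  2  2  0  0  0  0  0  1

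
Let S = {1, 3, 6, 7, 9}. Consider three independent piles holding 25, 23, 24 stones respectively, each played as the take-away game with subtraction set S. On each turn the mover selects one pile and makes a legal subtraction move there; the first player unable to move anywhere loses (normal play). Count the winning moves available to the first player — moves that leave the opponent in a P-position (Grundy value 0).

3

All piles use S = {1, 3, 6, 7, 9}:
n :  0  1  2  3  4  5  6  7  8  9 10 11 12 13 14 15 16 17 18 19 20 21 22 23 24 25
G :  0  1  0  1  0  1  2  3  2  3  2  3  0  1  0  1  0  1  2  3  2  3  2  3  0  1
Pile A: G(25) = 1.
Pile B: G(23) = 3.
Pile C: G(24) = 0.
Combined Grundy value = 1 ⊕ 3 ⊕ 0 = 2.
A winning move leaves total XOR = 0, i.e. changes one component's Grundy value g to g ⊕ X where X is the current total.
Pile A: need g' = 1⊕2 = 3. Options: 25−1→G=0, 25−3→G=2, 25−6→G=3, 25−7→G=2, 25−9→G=0. Hits: 1.
Pile B: need g' = 3⊕2 = 1. Options: 23−1→G=2, 23−3→G=2, 23−6→G=1, 23−7→G=0, 23−9→G=0. Hits: 1.
Pile C: need g' = 0⊕2 = 2. Options: 24−1→G=3, 24−3→G=3, 24−6→G=2, 24−7→G=1, 24−9→G=1. Hits: 1.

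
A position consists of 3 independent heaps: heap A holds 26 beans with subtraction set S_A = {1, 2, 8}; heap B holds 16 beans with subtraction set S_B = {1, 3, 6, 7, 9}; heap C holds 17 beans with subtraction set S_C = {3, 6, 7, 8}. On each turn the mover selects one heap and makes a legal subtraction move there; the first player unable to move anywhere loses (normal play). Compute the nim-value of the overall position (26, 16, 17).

Heap A, S = {1, 2, 8}:
G(0) = 0
G(1) = mex{0} = 1
G(2) = mex{1,0} = 2
G(3) = mex{2,1} = 0
G(4) = mex{0,2} = 1
G(5) = mex{1,0} = 2
G(6) = mex{2,1} = 0
G(7) = mex{0,2} = 1
G(8) = mex{1,0,0} = 2
G(9) = mex{2,1,1} = 0
G(10) = mex{0,2,2} = 1
G(11) = mex{1,0,0} = 2
G(12) = mex{2,1,1} = 0
G(13) = mex{0,2,2} = 1
G(14) = mex{1,0,0} = 2
G(15) = mex{2,1,1} = 0
G(16) = mex{0,2,2} = 1
G(17) = mex{1,0,0} = 2
G(18) = mex{2,1,1} = 0
G(19) = mex{0,2,2} = 1
G(20) = mex{1,0,0} = 2
G(21) = mex{2,1,1} = 0
G(22) = mex{0,2,2} = 1
G(23) = mex{1,0,0} = 2
G(24) = mex{2,1,1} = 0
G(25) = mex{0,2,2} = 1
G(26) = mex{1,0,0} = 2
G_A(26) = 2.
Heap B, S = {1, 3, 6, 7, 9}:
n :  0  1  2  3  4  5  6  7  8  9 10 11 12 13 14 15 16
G :  0  1  0  1  0  1  2  3  2  3  2  3  0  1  0  1  0
G_B(16) = 0.
Heap C, S = {3, 6, 7, 8}:
n :  0  1  2  3  4  5  6  7  8  9 10 11 12 13 14 15 16 17
G :  0  0  0  1  1  1  2  2  2  3  3  0  0  0  1  1  1  2
G_C(17) = 2.
Combined Grundy value = 2 ⊕ 0 ⊕ 2 = 0.

0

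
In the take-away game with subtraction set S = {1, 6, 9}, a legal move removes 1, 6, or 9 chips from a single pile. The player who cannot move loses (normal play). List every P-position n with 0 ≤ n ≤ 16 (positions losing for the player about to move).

0, 2, 4, 7, 12, 14

n :  0  1  2  3  4  5  6  7  8  9 10 11 12 13 14 15 16
G :  0  1  0  1  0  1  2  0  1  2  3  2  0  1  0  1  2
P-positions are exactly the n with G(n) = 0.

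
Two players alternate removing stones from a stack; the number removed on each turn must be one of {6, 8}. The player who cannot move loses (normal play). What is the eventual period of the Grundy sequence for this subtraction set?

14

G(0) = 0
G(1) = mex{} = 0
G(2) = mex{} = 0
G(3) = mex{} = 0
G(4) = mex{} = 0
G(5) = mex{} = 0
G(6) = mex{0} = 1
G(7) = mex{0} = 1
G(8) = mex{0,0} = 1
G(9) = mex{0,0} = 1
G(10) = mex{0,0} = 1
G(11) = mex{0,0} = 1
G(12) = mex{1,0} = 2
G(13) = mex{1,0} = 2
G(14) = mex{1,1} = 0
G(15) = mex{1,1} = 0
G(16) = mex{1,1} = 0
G(17) = mex{1,1} = 0
G(18) = mex{2,1} = 0
G(19) = mex{2,1} = 0
G(20) = mex{0,2} = 1
G(21) = mex{0,2} = 1
G(22) = mex{0,0} = 1
G(23) = mex{0,0} = 1
G(24) = mex{0,0} = 1
G(25) = mex{0,0} = 1
G(26) = mex{1,0} = 2
G(27) = mex{1,0} = 2
G(28) = mex{1,1} = 0
G(29) = mex{1,1} = 0
G(n+14) = G(n) holds for n = 0,…,7 (a full window of length max(S) = 8), so the sequence is purely periodic with period 14.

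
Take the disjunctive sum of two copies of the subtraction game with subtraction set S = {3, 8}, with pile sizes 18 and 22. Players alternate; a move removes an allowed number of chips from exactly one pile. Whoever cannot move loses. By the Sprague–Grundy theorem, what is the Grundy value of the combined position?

0

All piles use S = {3, 8}:
n :  0  1  2  3  4  5  6  7  8  9 10 11 12 13 14 15 16 17 18 19 20 21 22
G :  0  0  0  1  1  1  0  0  2  1  1  0  0  0  1  1  1  0  0  2  1  1  0
Pile A: G(18) = 0.
Pile B: G(22) = 0.
Combined Grundy value = 0 ⊕ 0 = 0.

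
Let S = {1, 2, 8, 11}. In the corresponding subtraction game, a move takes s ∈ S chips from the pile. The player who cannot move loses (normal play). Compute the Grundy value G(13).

G(0) = 0
G(1) = mex{0} = 1
G(2) = mex{1,0} = 2
G(3) = mex{2,1} = 0
G(4) = mex{0,2} = 1
G(5) = mex{1,0} = 2
G(6) = mex{2,1} = 0
G(7) = mex{0,2} = 1
G(8) = mex{1,0,0} = 2
G(9) = mex{2,1,1} = 0
G(10) = mex{0,2,2} = 1
G(11) = mex{1,0,0,0} = 2
G(12) = mex{2,1,1,1} = 0
G(13) = mex{0,2,2,2} = 1

1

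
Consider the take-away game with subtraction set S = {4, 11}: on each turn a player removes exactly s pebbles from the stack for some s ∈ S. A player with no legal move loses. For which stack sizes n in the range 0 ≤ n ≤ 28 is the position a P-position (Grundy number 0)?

G(0) = 0
G(1) = mex{} = 0
G(2) = mex{} = 0
G(3) = mex{} = 0
G(4) = mex{0} = 1
G(5) = mex{0} = 1
G(6) = mex{0} = 1
G(7) = mex{0} = 1
G(8) = mex{1} = 0
G(9) = mex{1} = 0
G(10) = mex{1} = 0
G(11) = mex{1,0} = 2
G(12) = mex{0,0} = 1
G(13) = mex{0,0} = 1
G(14) = mex{0,0} = 1
G(15) = mex{2,1} = 0
G(16) = mex{1,1} = 0
G(17) = mex{1,1} = 0
G(18) = mex{1,1} = 0
G(19) = mex{0,0} = 1
G(20) = mex{0,0} = 1
G(21) = mex{0,0} = 1
G(22) = mex{0,2} = 1
G(23) = mex{1,1} = 0
G(24) = mex{1,1} = 0
G(25) = mex{1,1} = 0
G(26) = mex{1,0} = 2
G(27) = mex{0,0} = 1
G(28) = mex{0,0} = 1
P-positions are exactly the n with G(n) = 0.

0, 1, 2, 3, 8, 9, 10, 15, 16, 17, 18, 23, 24, 25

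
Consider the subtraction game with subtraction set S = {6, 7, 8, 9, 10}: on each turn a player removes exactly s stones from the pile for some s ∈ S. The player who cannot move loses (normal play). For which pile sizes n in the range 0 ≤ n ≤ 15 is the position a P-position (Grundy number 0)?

0, 1, 2, 3, 4, 5

n :  0  1  2  3  4  5  6  7  8  9 10 11 12 13 14 15
G :  0  0  0  0  0  0  1  1  1  1  1  1  2  2  2  2
P-positions are exactly the n with G(n) = 0.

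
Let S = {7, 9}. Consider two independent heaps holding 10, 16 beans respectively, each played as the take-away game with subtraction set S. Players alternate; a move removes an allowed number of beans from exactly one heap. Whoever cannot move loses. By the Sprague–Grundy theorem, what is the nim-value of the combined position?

All heaps use S = {7, 9}:
G(0) = 0
G(1) = mex{} = 0
G(2) = mex{} = 0
G(3) = mex{} = 0
G(4) = mex{} = 0
G(5) = mex{} = 0
G(6) = mex{} = 0
G(7) = mex{0} = 1
G(8) = mex{0} = 1
G(9) = mex{0,0} = 1
G(10) = mex{0,0} = 1
G(11) = mex{0,0} = 1
G(12) = mex{0,0} = 1
G(13) = mex{0,0} = 1
G(14) = mex{1,0} = 2
G(15) = mex{1,0} = 2
G(16) = mex{1,1} = 0
Heap A: G(10) = 1.
Heap B: G(16) = 0.
Combined Grundy value = 1 ⊕ 0 = 1.

1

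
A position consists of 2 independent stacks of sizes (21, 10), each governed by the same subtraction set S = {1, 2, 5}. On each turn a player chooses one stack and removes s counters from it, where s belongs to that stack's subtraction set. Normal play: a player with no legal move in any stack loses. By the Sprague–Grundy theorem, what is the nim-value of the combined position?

1

All stacks use S = {1, 2, 5}:
G(0) = 0
G(1) = mex{0} = 1
G(2) = mex{1,0} = 2
G(3) = mex{2,1} = 0
G(4) = mex{0,2} = 1
G(5) = mex{1,0,0} = 2
G(6) = mex{2,1,1} = 0
G(7) = mex{0,2,2} = 1
G(8) = mex{1,0,0} = 2
G(9) = mex{2,1,1} = 0
G(10) = mex{0,2,2} = 1
G(11) = mex{1,0,0} = 2
G(12) = mex{2,1,1} = 0
G(13) = mex{0,2,2} = 1
G(14) = mex{1,0,0} = 2
G(15) = mex{2,1,1} = 0
G(16) = mex{0,2,2} = 1
G(17) = mex{1,0,0} = 2
G(18) = mex{2,1,1} = 0
G(19) = mex{0,2,2} = 1
G(20) = mex{1,0,0} = 2
G(21) = mex{2,1,1} = 0
Stack A: G(21) = 0.
Stack B: G(10) = 1.
Combined Grundy value = 0 ⊕ 1 = 1.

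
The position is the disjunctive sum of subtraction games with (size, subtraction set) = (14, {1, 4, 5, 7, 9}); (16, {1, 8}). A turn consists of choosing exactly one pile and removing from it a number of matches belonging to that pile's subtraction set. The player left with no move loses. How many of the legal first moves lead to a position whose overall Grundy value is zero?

Pile A, S = {1, 4, 5, 7, 9}:
n :  0  1  2  3  4  5  6  7  8  9 10 11 12 13 14
G :  0  1  0  1  2  3  2  3  0  1  0  1  2  3  2
G_A(14) = 2.
Pile B, S = {1, 8}:
G(0) = 0
G(1) = mex{0} = 1
G(2) = mex{1} = 0
G(3) = mex{0} = 1
G(4) = mex{1} = 0
G(5) = mex{0} = 1
G(6) = mex{1} = 0
G(7) = mex{0} = 1
G(8) = mex{1,0} = 2
G(9) = mex{2,1} = 0
G(10) = mex{0,0} = 1
G(11) = mex{1,1} = 0
G(12) = mex{0,0} = 1
G(13) = mex{1,1} = 0
G(14) = mex{0,0} = 1
G(15) = mex{1,1} = 0
G(16) = mex{0,2} = 1
G_B(16) = 1.
Combined Grundy value = 2 ⊕ 1 = 3.
A winning move leaves total XOR = 0, i.e. changes one component's Grundy value g to g ⊕ X where X is the current total.
Pile A: need g' = 2⊕3 = 1. Options: 14−1→G=3, 14−4→G=0, 14−5→G=1, 14−7→G=3, 14−9→G=3. Hits: 1.
Pile B: need g' = 1⊕3 = 2. Options: 16−1→G=0, 16−8→G=2. Hits: 1.

2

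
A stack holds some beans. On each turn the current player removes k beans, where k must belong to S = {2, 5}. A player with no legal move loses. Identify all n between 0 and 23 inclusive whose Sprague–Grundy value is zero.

G(0) = 0
G(1) = mex{} = 0
G(2) = mex{0} = 1
G(3) = mex{0} = 1
G(4) = mex{1} = 0
G(5) = mex{1,0} = 2
G(6) = mex{0,0} = 1
G(7) = mex{2,1} = 0
G(8) = mex{1,1} = 0
G(9) = mex{0,0} = 1
G(10) = mex{0,2} = 1
G(11) = mex{1,1} = 0
G(12) = mex{1,0} = 2
G(13) = mex{0,0} = 1
G(14) = mex{2,1} = 0
G(15) = mex{1,1} = 0
G(16) = mex{0,0} = 1
G(17) = mex{0,2} = 1
G(18) = mex{1,1} = 0
G(19) = mex{1,0} = 2
G(20) = mex{0,0} = 1
G(21) = mex{2,1} = 0
G(22) = mex{1,1} = 0
G(23) = mex{0,0} = 1
P-positions are exactly the n with G(n) = 0.

0, 1, 4, 7, 8, 11, 14, 15, 18, 21, 22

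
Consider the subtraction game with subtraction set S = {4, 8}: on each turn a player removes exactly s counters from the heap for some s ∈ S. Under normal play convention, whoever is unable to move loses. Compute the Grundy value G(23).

n :  0  1  2  3  4  5  6  7  8  9 10 11 12 13 14 15 16 17 18 19 20 21 22 23
G :  0  0  0  0  1  1  1  1  2  2  2  2  0  0  0  0  1  1  1  1  2  2  2  2

2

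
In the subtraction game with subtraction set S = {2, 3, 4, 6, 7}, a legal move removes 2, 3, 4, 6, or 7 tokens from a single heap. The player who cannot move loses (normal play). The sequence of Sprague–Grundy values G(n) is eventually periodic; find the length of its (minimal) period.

9

n :  0  1  2  3  4  5  6  7  8  9 10 11 12 13 14 15 16 17 18 19
G :  0  0  1  1  2  2  3  3  4  0  0  1  1  2  2  3  3  4  0  0
G(n+9) = G(n) holds for n = 0,…,6 (a full window of length max(S) = 7), so the sequence is purely periodic with period 9.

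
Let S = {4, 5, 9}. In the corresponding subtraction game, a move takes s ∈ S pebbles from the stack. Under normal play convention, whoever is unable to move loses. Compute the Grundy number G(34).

2

G(0) = 0
G(1) = mex{} = 0
G(2) = mex{} = 0
G(3) = mex{} = 0
G(4) = mex{0} = 1
G(5) = mex{0,0} = 1
G(6) = mex{0,0} = 1
G(7) = mex{0,0} = 1
G(8) = mex{1,0} = 2
G(9) = mex{1,1,0} = 2
G(10) = mex{1,1,0} = 2
G(11) = mex{1,1,0} = 2
G(12) = mex{2,1,0} = 3
G(13) = mex{2,2,1} = 0
G(14) = mex{2,2,1} = 0
G(15) = mex{2,2,1} = 0
G(16) = mex{3,2,1} = 0
G(17) = mex{0,3,2} = 1
G(18) = mex{0,0,2} = 1
G(19) = mex{0,0,2} = 1
G(20) = mex{0,0,2} = 1
G(21) = mex{1,0,3} = 2
G(22) = mex{1,1,0} = 2
G(23) = mex{1,1,0} = 2
G(24) = mex{1,1,0} = 2
G(25) = mex{2,1,0} = 3
G(26) = mex{2,2,1} = 0
G(27) = mex{2,2,1} = 0
G(28) = mex{2,2,1} = 0
G(29) = mex{3,2,1} = 0
G(30) = mex{0,3,2} = 1
G(31) = mex{0,0,2} = 1
G(32) = mex{0,0,2} = 1
G(33) = mex{0,0,2} = 1
G(34) = mex{1,0,3} = 2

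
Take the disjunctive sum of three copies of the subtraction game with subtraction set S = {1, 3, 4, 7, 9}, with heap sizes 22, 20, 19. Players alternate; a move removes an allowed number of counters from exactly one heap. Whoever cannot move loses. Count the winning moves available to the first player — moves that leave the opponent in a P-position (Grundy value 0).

7

All heaps use S = {1, 3, 4, 7, 9}:
G(0) = 0
G(1) = mex{0} = 1
G(2) = mex{1} = 0
G(3) = mex{0,0} = 1
G(4) = mex{1,1,0} = 2
G(5) = mex{2,0,1} = 3
G(6) = mex{3,1,0} = 2
G(7) = mex{2,2,1,0} = 3
G(8) = mex{3,3,2,1} = 0
G(9) = mex{0,2,3,0,0} = 1
G(10) = mex{1,3,2,1,1} = 0
G(11) = mex{0,0,3,2,0} = 1
G(12) = mex{1,1,0,3,1} = 2
G(13) = mex{2,0,1,2,2} = 3
G(14) = mex{3,1,0,3,3} = 2
G(15) = mex{2,2,1,0,2} = 3
G(16) = mex{3,3,2,1,3} = 0
G(17) = mex{0,2,3,0,0} = 1
G(18) = mex{1,3,2,1,1} = 0
G(19) = mex{0,0,3,2,0} = 1
G(20) = mex{1,1,0,3,1} = 2
G(21) = mex{2,0,1,2,2} = 3
G(22) = mex{3,1,0,3,3} = 2
Heap A: G(22) = 2.
Heap B: G(20) = 2.
Heap C: G(19) = 1.
Combined Grundy value = 2 ⊕ 2 ⊕ 1 = 1.
A winning move leaves total XOR = 0, i.e. changes one component's Grundy value g to g ⊕ X where X is the current total.
Heap A: need g' = 2⊕1 = 3. Options: 22−1→G=3, 22−3→G=1, 22−4→G=0, 22−7→G=3, 22−9→G=3. Hits: 3.
Heap B: need g' = 2⊕1 = 3. Options: 20−1→G=1, 20−3→G=1, 20−4→G=0, 20−7→G=3, 20−9→G=1. Hits: 1.
Heap C: need g' = 1⊕1 = 0. Options: 19−1→G=0, 19−3→G=0, 19−4→G=3, 19−7→G=2, 19−9→G=0. Hits: 3.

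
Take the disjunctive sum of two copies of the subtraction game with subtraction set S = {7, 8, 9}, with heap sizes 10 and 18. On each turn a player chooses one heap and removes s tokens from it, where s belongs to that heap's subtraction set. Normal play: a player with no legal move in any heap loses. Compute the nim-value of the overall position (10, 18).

All heaps use S = {7, 8, 9}:
G(0) = 0
G(1) = mex{} = 0
G(2) = mex{} = 0
G(3) = mex{} = 0
G(4) = mex{} = 0
G(5) = mex{} = 0
G(6) = mex{} = 0
G(7) = mex{0} = 1
G(8) = mex{0,0} = 1
G(9) = mex{0,0,0} = 1
G(10) = mex{0,0,0} = 1
G(11) = mex{0,0,0} = 1
G(12) = mex{0,0,0} = 1
G(13) = mex{0,0,0} = 1
G(14) = mex{1,0,0} = 2
G(15) = mex{1,1,0} = 2
G(16) = mex{1,1,1} = 0
G(17) = mex{1,1,1} = 0
G(18) = mex{1,1,1} = 0
Heap A: G(10) = 1.
Heap B: G(18) = 0.
Combined Grundy value = 1 ⊕ 0 = 1.

1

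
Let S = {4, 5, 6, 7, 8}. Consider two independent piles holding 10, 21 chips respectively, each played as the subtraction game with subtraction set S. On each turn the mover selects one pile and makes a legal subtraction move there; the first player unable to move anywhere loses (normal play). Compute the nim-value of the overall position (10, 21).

All piles use S = {4, 5, 6, 7, 8}:
n :  0  1  2  3  4  5  6  7  8  9 10 11 12 13 14 15 16 17 18 19 20 21
G :  0  0  0  0  1  1  1  1  2  2  2  2  0  0  0  0  1  1  1  1  2  2
Pile A: G(10) = 2.
Pile B: G(21) = 2.
Combined Grundy value = 2 ⊕ 2 = 0.

0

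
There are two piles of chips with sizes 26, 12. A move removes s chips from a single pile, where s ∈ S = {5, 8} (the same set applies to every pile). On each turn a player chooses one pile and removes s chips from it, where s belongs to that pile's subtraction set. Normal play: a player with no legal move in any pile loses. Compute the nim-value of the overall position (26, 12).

2

All piles use S = {5, 8}:
n :  0  1  2  3  4  5  6  7  8  9 10 11 12 13 14 15 16 17 18 19 20 21 22 23 24 25 26
G :  0  0  0  0  0  1  1  1  1  1  2  2  2  0  0  0  0  0  1  1  1  1  1  2  2  2  0
Pile A: G(26) = 0.
Pile B: G(12) = 2.
Combined Grundy value = 0 ⊕ 2 = 2.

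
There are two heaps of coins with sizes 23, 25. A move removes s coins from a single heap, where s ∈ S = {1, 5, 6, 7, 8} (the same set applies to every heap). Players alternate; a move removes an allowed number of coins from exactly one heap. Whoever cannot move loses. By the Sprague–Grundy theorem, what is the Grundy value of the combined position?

All heaps use S = {1, 5, 6, 7, 8}:
G(0) = 0
G(1) = mex{0} = 1
G(2) = mex{1} = 0
G(3) = mex{0} = 1
G(4) = mex{1} = 0
G(5) = mex{0,0} = 1
G(6) = mex{1,1,0} = 2
G(7) = mex{2,0,1,0} = 3
G(8) = mex{3,1,0,1,0} = 2
G(9) = mex{2,0,1,0,1} = 3
G(10) = mex{3,1,0,1,0} = 2
G(11) = mex{2,2,1,0,1} = 3
G(12) = mex{3,3,2,1,0} = 4
G(13) = mex{4,2,3,2,1} = 0
G(14) = mex{0,3,2,3,2} = 1
G(15) = mex{1,2,3,2,3} = 0
G(16) = mex{0,3,2,3,2} = 1
G(17) = mex{1,4,3,2,3} = 0
G(18) = mex{0,0,4,3,2} = 1
G(19) = mex{1,1,0,4,3} = 2
G(20) = mex{2,0,1,0,4} = 3
G(21) = mex{3,1,0,1,0} = 2
G(22) = mex{2,0,1,0,1} = 3
G(23) = mex{3,1,0,1,0} = 2
G(24) = mex{2,2,1,0,1} = 3
G(25) = mex{3,3,2,1,0} = 4
Heap A: G(23) = 2.
Heap B: G(25) = 4.
Combined Grundy value = 2 ⊕ 4 = 6.

6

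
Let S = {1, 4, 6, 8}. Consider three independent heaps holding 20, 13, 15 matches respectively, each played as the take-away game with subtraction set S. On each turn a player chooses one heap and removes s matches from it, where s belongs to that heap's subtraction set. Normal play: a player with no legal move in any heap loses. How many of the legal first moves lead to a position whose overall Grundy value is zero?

8

All heaps use S = {1, 4, 6, 8}:
n :  0  1  2  3  4  5  6  7  8  9 10 11 12 13 14 15 16 17 18 19 20
G :  0  1  0  1  2  0  1  0  1  2  3  2  0  1  0  1  2  0  1  0  1
Heap A: G(20) = 1.
Heap B: G(13) = 1.
Heap C: G(15) = 1.
Combined Grundy value = 1 ⊕ 1 ⊕ 1 = 1.
A winning move leaves total XOR = 0, i.e. changes one component's Grundy value g to g ⊕ X where X is the current total.
Heap A: need g' = 1⊕1 = 0. Options: 20−1→G=0, 20−4→G=2, 20−6→G=0, 20−8→G=0. Hits: 3.
Heap B: need g' = 1⊕1 = 0. Options: 13−1→G=0, 13−4→G=2, 13−6→G=0, 13−8→G=0. Hits: 3.
Heap C: need g' = 1⊕1 = 0. Options: 15−1→G=0, 15−4→G=2, 15−6→G=2, 15−8→G=0. Hits: 2.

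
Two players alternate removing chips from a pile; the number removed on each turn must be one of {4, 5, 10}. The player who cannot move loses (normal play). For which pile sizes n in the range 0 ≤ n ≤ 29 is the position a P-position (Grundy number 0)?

n :  0  1  2  3  4  5  6  7  8  9 10 11 12 13 14 15 16 17 18 19 20 21 22 23 24 25 26 27 28 29
G :  0  0  0  0  1  1  1  1  2  0  2  2  3  1  3  0  0  0  0  1  1  1  1  2  0  2  2  3  1  3
P-positions are exactly the n with G(n) = 0.

0, 1, 2, 3, 9, 15, 16, 17, 18, 24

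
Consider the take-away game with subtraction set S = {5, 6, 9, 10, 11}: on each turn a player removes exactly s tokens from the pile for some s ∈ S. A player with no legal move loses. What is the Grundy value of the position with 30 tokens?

n :  0  1  2  3  4  5  6  7  8  9 10 11 12 13 14 15 16 17 18 19 20 21 22 23 24 25 26 27 28 29 30
G :  0  0  0  0  0  1  1  1  1  1  2  2  2  2  2  3  0  0  0  0  0  1  1  1  1  1  2  2  2  2  2

2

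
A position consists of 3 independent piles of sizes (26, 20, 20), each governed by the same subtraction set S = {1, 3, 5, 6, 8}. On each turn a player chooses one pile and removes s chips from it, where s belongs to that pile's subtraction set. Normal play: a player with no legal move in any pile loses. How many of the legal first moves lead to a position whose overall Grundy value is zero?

0

All piles use S = {1, 3, 5, 6, 8}:
n :  0  1  2  3  4  5  6  7  8  9 10 11 12 13 14 15 16 17 18 19 20 21 22 23 24 25 26
G :  0  1  0  1  0  1  2  3  2  3  2  0  1  0  1  0  1  2  3  2  3  2  0  1  0  1  0
Pile A: G(26) = 0.
Pile B: G(20) = 3.
Pile C: G(20) = 3.
Combined Grundy value = 0 ⊕ 3 ⊕ 3 = 0.
A winning move leaves total XOR = 0, i.e. changes one component's Grundy value g to g ⊕ X where X is the current total.
Pile A: target g' = 0⊕0 = 0, but every legal move changes the Grundy value (mex property), so 0 moves.
Pile B: target g' = 3⊕0 = 3, but every legal move changes the Grundy value (mex property), so 0 moves.
Pile C: target g' = 3⊕0 = 3, but every legal move changes the Grundy value (mex property), so 0 moves.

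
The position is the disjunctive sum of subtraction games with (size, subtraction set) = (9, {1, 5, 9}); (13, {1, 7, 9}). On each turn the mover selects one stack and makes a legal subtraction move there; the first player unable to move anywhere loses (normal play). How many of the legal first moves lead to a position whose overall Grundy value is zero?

Stack A, S = {1, 5, 9}:
n : 0 1 2 3 4 5 6 7 8 9
G : 0 1 0 1 0 1 0 1 0 1
G_A(9) = 1.
Stack B, S = {1, 7, 9}:
n :  0  1  2  3  4  5  6  7  8  9 10 11 12 13
G :  0  1  0  1  0  1  0  1  0  1  0  1  0  1
G_B(13) = 1.
Combined Grundy value = 1 ⊕ 1 = 0.
A winning move leaves total XOR = 0, i.e. changes one component's Grundy value g to g ⊕ X where X is the current total.
Stack A: target g' = 1⊕0 = 1, but every legal move changes the Grundy value (mex property), so 0 moves.
Stack B: target g' = 1⊕0 = 1, but every legal move changes the Grundy value (mex property), so 0 moves.

0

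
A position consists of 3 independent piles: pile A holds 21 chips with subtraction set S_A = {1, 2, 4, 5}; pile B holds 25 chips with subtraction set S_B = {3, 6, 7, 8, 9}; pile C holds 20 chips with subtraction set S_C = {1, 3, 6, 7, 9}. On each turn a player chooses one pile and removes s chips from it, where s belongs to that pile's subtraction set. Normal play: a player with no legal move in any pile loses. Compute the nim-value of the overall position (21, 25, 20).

Pile A, S = {1, 2, 4, 5}:
n :  0  1  2  3  4  5  6  7  8  9 10 11 12 13 14 15 16 17 18 19 20 21
G :  0  1  2  0  1  2  0  1  2  0  1  2  0  1  2  0  1  2  0  1  2  0
G_A(21) = 0.
Pile B, S = {3, 6, 7, 8, 9}:
n :  0  1  2  3  4  5  6  7  8  9 10 11 12 13 14 15 16 17 18 19 20 21 22 23 24 25
G :  0  0  0  1  1  1  2  2  2  3  3  3  0  0  0  1  1  1  2  2  2  3  3  3  0  0
G_B(25) = 0.
Pile C, S = {1, 3, 6, 7, 9}:
n :  0  1  2  3  4  5  6  7  8  9 10 11 12 13 14 15 16 17 18 19 20
G :  0  1  0  1  0  1  2  3  2  3  2  3  0  1  0  1  0  1  2  3  2
G_C(20) = 2.
Combined Grundy value = 0 ⊕ 0 ⊕ 2 = 2.

2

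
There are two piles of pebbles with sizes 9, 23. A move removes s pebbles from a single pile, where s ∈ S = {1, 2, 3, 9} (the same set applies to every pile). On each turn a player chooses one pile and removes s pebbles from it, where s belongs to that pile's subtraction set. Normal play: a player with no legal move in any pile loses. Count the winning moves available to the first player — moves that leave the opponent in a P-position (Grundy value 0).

2

All piles use S = {1, 2, 3, 9}:
n :  0  1  2  3  4  5  6  7  8  9 10 11 12 13 14 15 16 17 18 19 20 21 22 23
G :  0  1  2  3  0  1  2  3  0  1  2  3  0  1  2  3  0  1  2  3  0  1  2  3
Pile A: G(9) = 1.
Pile B: G(23) = 3.
Combined Grundy value = 1 ⊕ 3 = 2.
A winning move leaves total XOR = 0, i.e. changes one component's Grundy value g to g ⊕ X where X is the current total.
Pile A: need g' = 1⊕2 = 3. Options: 9−1→G=0, 9−2→G=3, 9−3→G=2, 9−9→G=0. Hits: 1.
Pile B: need g' = 3⊕2 = 1. Options: 23−1→G=2, 23−2→G=1, 23−3→G=0, 23−9→G=2. Hits: 1.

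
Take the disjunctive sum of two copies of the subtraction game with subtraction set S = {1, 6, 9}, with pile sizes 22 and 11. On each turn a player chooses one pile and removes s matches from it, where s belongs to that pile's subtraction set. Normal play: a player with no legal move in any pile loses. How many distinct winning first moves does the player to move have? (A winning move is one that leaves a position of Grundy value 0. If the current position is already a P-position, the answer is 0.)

3

All piles use S = {1, 6, 9}:
n :  0  1  2  3  4  5  6  7  8  9 10 11 12 13 14 15 16 17 18 19 20 21 22
G :  0  1  0  1  0  1  2  0  1  2  3  2  0  1  0  1  2  0  1  0  1  2  0
Pile A: G(22) = 0.
Pile B: G(11) = 2.
Combined Grundy value = 0 ⊕ 2 = 2.
A winning move leaves total XOR = 0, i.e. changes one component's Grundy value g to g ⊕ X where X is the current total.
Pile A: need g' = 0⊕2 = 2. Options: 22−1→G=2, 22−6→G=2, 22−9→G=1. Hits: 2.
Pile B: need g' = 2⊕2 = 0. Options: 11−1→G=3, 11−6→G=1, 11−9→G=0. Hits: 1.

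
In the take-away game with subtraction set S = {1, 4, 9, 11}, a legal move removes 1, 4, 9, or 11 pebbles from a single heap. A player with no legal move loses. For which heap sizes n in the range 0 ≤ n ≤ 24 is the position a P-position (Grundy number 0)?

0, 2, 5, 7, 10, 12, 15, 17, 20, 22

n :  0  1  2  3  4  5  6  7  8  9 10 11 12 13 14 15 16 17 18 19 20 21 22 23 24
G :  0  1  0  1  2  0  1  0  1  2  0  1  0  1  2  0  1  0  1  2  0  1  0  1  2
P-positions are exactly the n with G(n) = 0.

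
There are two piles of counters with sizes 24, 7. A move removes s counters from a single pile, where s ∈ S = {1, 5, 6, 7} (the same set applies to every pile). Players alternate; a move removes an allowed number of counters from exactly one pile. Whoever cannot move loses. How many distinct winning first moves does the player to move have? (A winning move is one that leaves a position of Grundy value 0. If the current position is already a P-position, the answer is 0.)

4

All piles use S = {1, 5, 6, 7}:
G(0) = 0
G(1) = mex{0} = 1
G(2) = mex{1} = 0
G(3) = mex{0} = 1
G(4) = mex{1} = 0
G(5) = mex{0,0} = 1
G(6) = mex{1,1,0} = 2
G(7) = mex{2,0,1,0} = 3
G(8) = mex{3,1,0,1} = 2
G(9) = mex{2,0,1,0} = 3
G(10) = mex{3,1,0,1} = 2
G(11) = mex{2,2,1,0} = 3
G(12) = mex{3,3,2,1} = 0
G(13) = mex{0,2,3,2} = 1
G(14) = mex{1,3,2,3} = 0
G(15) = mex{0,2,3,2} = 1
G(16) = mex{1,3,2,3} = 0
G(17) = mex{0,0,3,2} = 1
G(18) = mex{1,1,0,3} = 2
G(19) = mex{2,0,1,0} = 3
G(20) = mex{3,1,0,1} = 2
G(21) = mex{2,0,1,0} = 3
G(22) = mex{3,1,0,1} = 2
G(23) = mex{2,2,1,0} = 3
G(24) = mex{3,3,2,1} = 0
Pile A: G(24) = 0.
Pile B: G(7) = 3.
Combined Grundy value = 0 ⊕ 3 = 3.
A winning move leaves total XOR = 0, i.e. changes one component's Grundy value g to g ⊕ X where X is the current total.
Pile A: need g' = 0⊕3 = 3. Options: 24−1→G=3, 24−5→G=3, 24−6→G=2, 24−7→G=1. Hits: 2.
Pile B: need g' = 3⊕3 = 0. Options: 7−1→G=2, 7−5→G=0, 7−6→G=1, 7−7→G=0. Hits: 2.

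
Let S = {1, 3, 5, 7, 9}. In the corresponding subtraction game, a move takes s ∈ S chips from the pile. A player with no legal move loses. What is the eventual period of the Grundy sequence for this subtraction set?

2

n :  0  1  2  3  4  5  6  7  8  9 10 11 12 13 14
G :  0  1  0  1  0  1  0  1  0  1  0  1  0  1  0
G(n+2) = G(n) holds for n = 0,…,8 (a full window of length max(S) = 9), so the sequence is purely periodic with period 2.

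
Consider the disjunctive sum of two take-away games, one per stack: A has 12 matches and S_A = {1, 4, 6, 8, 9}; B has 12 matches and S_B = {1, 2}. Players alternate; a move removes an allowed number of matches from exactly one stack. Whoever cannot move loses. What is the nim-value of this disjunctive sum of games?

Stack A, S = {1, 4, 6, 8, 9}:
n :  0  1  2  3  4  5  6  7  8  9 10 11 12
G :  0  1  0  1  2  0  1  0  1  2  3  2  0
G_A(12) = 0.
Stack B, S = {1, 2}:
G(0) = 0
G(1) = mex{0} = 1
G(2) = mex{1,0} = 2
G(3) = mex{2,1} = 0
G(4) = mex{0,2} = 1
G(5) = mex{1,0} = 2
G(6) = mex{2,1} = 0
G(7) = mex{0,2} = 1
G(8) = mex{1,0} = 2
G(9) = mex{2,1} = 0
G(10) = mex{0,2} = 1
G(11) = mex{1,0} = 2
G(12) = mex{2,1} = 0
G_B(12) = 0.
Combined Grundy value = 0 ⊕ 0 = 0.

0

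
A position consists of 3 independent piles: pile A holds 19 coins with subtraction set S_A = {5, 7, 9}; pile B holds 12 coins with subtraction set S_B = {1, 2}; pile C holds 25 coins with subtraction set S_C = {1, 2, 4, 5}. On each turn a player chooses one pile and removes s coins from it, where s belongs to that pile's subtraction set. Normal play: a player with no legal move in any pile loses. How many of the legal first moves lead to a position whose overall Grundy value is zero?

0

Pile A, S = {5, 7, 9}:
n :  0  1  2  3  4  5  6  7  8  9 10 11 12 13 14 15 16 17 18 19
G :  0  0  0  0  0  1  1  1  1  1  2  2  2  2  0  0  0  0  0  1
G_A(19) = 1.
Pile B, S = {1, 2}:
G(0) = 0
G(1) = mex{0} = 1
G(2) = mex{1,0} = 2
G(3) = mex{2,1} = 0
G(4) = mex{0,2} = 1
G(5) = mex{1,0} = 2
G(6) = mex{2,1} = 0
G(7) = mex{0,2} = 1
G(8) = mex{1,0} = 2
G(9) = mex{2,1} = 0
G(10) = mex{0,2} = 1
G(11) = mex{1,0} = 2
G(12) = mex{2,1} = 0
G_B(12) = 0.
Pile C, S = {1, 2, 4, 5}:
G(0) = 0
G(1) = mex{0} = 1
G(2) = mex{1,0} = 2
G(3) = mex{2,1} = 0
G(4) = mex{0,2,0} = 1
G(5) = mex{1,0,1,0} = 2
G(6) = mex{2,1,2,1} = 0
G(7) = mex{0,2,0,2} = 1
G(8) = mex{1,0,1,0} = 2
G(9) = mex{2,1,2,1} = 0
G(10) = mex{0,2,0,2} = 1
G(11) = mex{1,0,1,0} = 2
G(12) = mex{2,1,2,1} = 0
G(13) = mex{0,2,0,2} = 1
G(14) = mex{1,0,1,0} = 2
G(15) = mex{2,1,2,1} = 0
G(16) = mex{0,2,0,2} = 1
G(17) = mex{1,0,1,0} = 2
G(18) = mex{2,1,2,1} = 0
G(19) = mex{0,2,0,2} = 1
G(20) = mex{1,0,1,0} = 2
G(21) = mex{2,1,2,1} = 0
G(22) = mex{0,2,0,2} = 1
G(23) = mex{1,0,1,0} = 2
G(24) = mex{2,1,2,1} = 0
G(25) = mex{0,2,0,2} = 1
G_C(25) = 1.
Combined Grundy value = 1 ⊕ 0 ⊕ 1 = 0.
A winning move leaves total XOR = 0, i.e. changes one component's Grundy value g to g ⊕ X where X is the current total.
Pile A: target g' = 1⊕0 = 1, but every legal move changes the Grundy value (mex property), so 0 moves.
Pile B: target g' = 0⊕0 = 0, but every legal move changes the Grundy value (mex property), so 0 moves.
Pile C: target g' = 1⊕0 = 1, but every legal move changes the Grundy value (mex property), so 0 moves.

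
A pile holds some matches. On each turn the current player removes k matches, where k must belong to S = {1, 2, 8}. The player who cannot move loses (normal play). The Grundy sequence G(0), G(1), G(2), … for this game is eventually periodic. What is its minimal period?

n :  0  1  2  3  4  5  6  7  8  9 10 11 12 13 14
G :  0  1  2  0  1  2  0  1  2  0  1  2  0  1  2
G(n+3) = G(n) holds for n = 0,…,7 (a full window of length max(S) = 8), so the sequence is purely periodic with period 3.

3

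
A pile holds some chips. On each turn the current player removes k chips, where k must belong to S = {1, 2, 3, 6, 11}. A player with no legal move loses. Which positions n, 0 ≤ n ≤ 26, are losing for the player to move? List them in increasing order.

0, 4, 8, 12, 16, 20, 24

G(0) = 0
G(1) = mex{0} = 1
G(2) = mex{1,0} = 2
G(3) = mex{2,1,0} = 3
G(4) = mex{3,2,1} = 0
G(5) = mex{0,3,2} = 1
G(6) = mex{1,0,3,0} = 2
G(7) = mex{2,1,0,1} = 3
G(8) = mex{3,2,1,2} = 0
G(9) = mex{0,3,2,3} = 1
G(10) = mex{1,0,3,0} = 2
G(11) = mex{2,1,0,1,0} = 3
G(12) = mex{3,2,1,2,1} = 0
G(13) = mex{0,3,2,3,2} = 1
G(14) = mex{1,0,3,0,3} = 2
G(15) = mex{2,1,0,1,0} = 3
G(16) = mex{3,2,1,2,1} = 0
G(17) = mex{0,3,2,3,2} = 1
G(18) = mex{1,0,3,0,3} = 2
G(19) = mex{2,1,0,1,0} = 3
G(20) = mex{3,2,1,2,1} = 0
G(21) = mex{0,3,2,3,2} = 1
G(22) = mex{1,0,3,0,3} = 2
G(23) = mex{2,1,0,1,0} = 3
G(24) = mex{3,2,1,2,1} = 0
G(25) = mex{0,3,2,3,2} = 1
G(26) = mex{1,0,3,0,3} = 2
P-positions are exactly the n with G(n) = 0.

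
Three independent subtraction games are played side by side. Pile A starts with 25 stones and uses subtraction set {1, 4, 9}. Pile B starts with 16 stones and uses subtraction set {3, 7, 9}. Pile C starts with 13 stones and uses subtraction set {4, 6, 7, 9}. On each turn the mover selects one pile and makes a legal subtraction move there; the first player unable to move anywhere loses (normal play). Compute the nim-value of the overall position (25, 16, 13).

Pile A, S = {1, 4, 9}:
G(0) = 0
G(1) = mex{0} = 1
G(2) = mex{1} = 0
G(3) = mex{0} = 1
G(4) = mex{1,0} = 2
G(5) = mex{2,1} = 0
G(6) = mex{0,0} = 1
G(7) = mex{1,1} = 0
G(8) = mex{0,2} = 1
G(9) = mex{1,0,0} = 2
G(10) = mex{2,1,1} = 0
G(11) = mex{0,0,0} = 1
G(12) = mex{1,1,1} = 0
G(13) = mex{0,2,2} = 1
G(14) = mex{1,0,0} = 2
G(15) = mex{2,1,1} = 0
G(16) = mex{0,0,0} = 1
G(17) = mex{1,1,1} = 0
G(18) = mex{0,2,2} = 1
G(19) = mex{1,0,0} = 2
G(20) = mex{2,1,1} = 0
G(21) = mex{0,0,0} = 1
G(22) = mex{1,1,1} = 0
G(23) = mex{0,2,2} = 1
G(24) = mex{1,0,0} = 2
G(25) = mex{2,1,1} = 0
G_A(25) = 0.
Pile B, S = {3, 7, 9}:
G(0) = 0
G(1) = mex{} = 0
G(2) = mex{} = 0
G(3) = mex{0} = 1
G(4) = mex{0} = 1
G(5) = mex{0} = 1
G(6) = mex{1} = 0
G(7) = mex{1,0} = 2
G(8) = mex{1,0} = 2
G(9) = mex{0,0,0} = 1
G(10) = mex{2,1,0} = 3
G(11) = mex{2,1,0} = 3
G(12) = mex{1,1,1} = 0
G(13) = mex{3,0,1} = 2
G(14) = mex{3,2,1} = 0
G(15) = mex{0,2,0} = 1
G(16) = mex{2,1,2} = 0
G_B(16) = 0.
Pile C, S = {4, 6, 7, 9}:
G(0) = 0
G(1) = mex{} = 0
G(2) = mex{} = 0
G(3) = mex{} = 0
G(4) = mex{0} = 1
G(5) = mex{0} = 1
G(6) = mex{0,0} = 1
G(7) = mex{0,0,0} = 1
G(8) = mex{1,0,0} = 2
G(9) = mex{1,0,0,0} = 2
G(10) = mex{1,1,0,0} = 2
G(11) = mex{1,1,1,0} = 2
G(12) = mex{2,1,1,0} = 3
G(13) = mex{2,1,1,1} = 0
G_C(13) = 0.
Combined Grundy value = 0 ⊕ 0 ⊕ 0 = 0.

0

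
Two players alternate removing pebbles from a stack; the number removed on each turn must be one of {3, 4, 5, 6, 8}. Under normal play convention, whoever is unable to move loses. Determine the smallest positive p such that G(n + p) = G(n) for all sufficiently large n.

11

G(0) = 0
G(1) = mex{} = 0
G(2) = mex{} = 0
G(3) = mex{0} = 1
G(4) = mex{0,0} = 1
G(5) = mex{0,0,0} = 1
G(6) = mex{1,0,0,0} = 2
G(7) = mex{1,1,0,0} = 2
G(8) = mex{1,1,1,0,0} = 2
G(9) = mex{2,1,1,1,0} = 3
G(10) = mex{2,2,1,1,0} = 3
G(11) = mex{2,2,2,1,1} = 0
G(12) = mex{3,2,2,2,1} = 0
G(13) = mex{3,3,2,2,1} = 0
G(14) = mex{0,3,3,2,2} = 1
G(15) = mex{0,0,3,3,2} = 1
G(16) = mex{0,0,0,3,2} = 1
G(17) = mex{1,0,0,0,3} = 2
G(18) = mex{1,1,0,0,3} = 2
G(19) = mex{1,1,1,0,0} = 2
G(20) = mex{2,1,1,1,0} = 3
G(21) = mex{2,2,1,1,0} = 3
G(22) = mex{2,2,2,1,1} = 0
G(23) = mex{3,2,2,2,1} = 0
G(n+11) = G(n) holds for n = 0,…,7 (a full window of length max(S) = 8), so the sequence is purely periodic with period 11.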